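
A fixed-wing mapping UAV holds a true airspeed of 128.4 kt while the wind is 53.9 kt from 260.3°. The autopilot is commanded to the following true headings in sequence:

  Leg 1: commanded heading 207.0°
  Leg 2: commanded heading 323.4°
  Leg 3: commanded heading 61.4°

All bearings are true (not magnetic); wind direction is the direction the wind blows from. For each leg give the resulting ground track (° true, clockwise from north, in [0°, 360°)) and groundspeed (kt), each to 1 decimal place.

Leg 1: track=182.8°, groundspeed=105.5 kt
Leg 2: track=348.2°, groundspeed=114.6 kt
Leg 3: track=67.0°, groundspeed=180.2 kt

Leg 1: heading 207.0°; drift -24.2° → track 182.8°, groundspeed 105.5 kt
Leg 2: heading 323.4°; drift +24.8° → track 348.2°, groundspeed 114.6 kt
Leg 3: heading 61.4°; drift +5.6° → track 67.0°, groundspeed 180.2 kt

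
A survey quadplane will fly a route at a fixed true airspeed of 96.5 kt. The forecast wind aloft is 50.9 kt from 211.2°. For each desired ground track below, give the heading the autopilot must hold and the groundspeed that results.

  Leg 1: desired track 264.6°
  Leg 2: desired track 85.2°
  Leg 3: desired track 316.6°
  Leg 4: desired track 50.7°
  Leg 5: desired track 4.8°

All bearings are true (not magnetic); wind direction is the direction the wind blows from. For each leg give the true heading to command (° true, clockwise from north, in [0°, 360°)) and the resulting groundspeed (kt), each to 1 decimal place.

Leg 1: heading=239.5°, groundspeed=57.1 kt
Leg 2: heading=110.5°, groundspeed=117.2 kt
Leg 3: heading=286.0°, groundspeed=96.6 kt
Leg 4: heading=60.8°, groundspeed=143.0 kt
Leg 5: heading=351.2°, groundspeed=139.4 kt

Leg 1: desired track 264.6°; wind correction -25.1° → command heading 239.5°, groundspeed 57.1 kt
Leg 2: desired track 85.2°; wind correction +25.3° → command heading 110.5°, groundspeed 117.2 kt
Leg 3: desired track 316.6°; wind correction -30.6° → command heading 286.0°, groundspeed 96.6 kt
Leg 4: desired track 50.7°; wind correction +10.1° → command heading 60.8°, groundspeed 143.0 kt
Leg 5: desired track 4.8°; wind correction -13.6° → command heading 351.2°, groundspeed 139.4 kt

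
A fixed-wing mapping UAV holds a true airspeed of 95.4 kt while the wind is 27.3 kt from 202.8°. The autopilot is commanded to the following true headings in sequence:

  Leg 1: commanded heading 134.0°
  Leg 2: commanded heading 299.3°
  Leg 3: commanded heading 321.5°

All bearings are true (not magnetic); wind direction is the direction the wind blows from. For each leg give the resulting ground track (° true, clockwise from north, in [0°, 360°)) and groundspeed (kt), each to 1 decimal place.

Leg 1: track=117.4°, groundspeed=89.2 kt
Leg 2: track=314.7°, groundspeed=102.2 kt
Leg 3: track=333.9°, groundspeed=111.1 kt

Leg 1: heading 134.0°; drift -16.6° → track 117.4°, groundspeed 89.2 kt
Leg 2: heading 299.3°; drift +15.4° → track 314.7°, groundspeed 102.2 kt
Leg 3: heading 321.5°; drift +12.4° → track 333.9°, groundspeed 111.1 kt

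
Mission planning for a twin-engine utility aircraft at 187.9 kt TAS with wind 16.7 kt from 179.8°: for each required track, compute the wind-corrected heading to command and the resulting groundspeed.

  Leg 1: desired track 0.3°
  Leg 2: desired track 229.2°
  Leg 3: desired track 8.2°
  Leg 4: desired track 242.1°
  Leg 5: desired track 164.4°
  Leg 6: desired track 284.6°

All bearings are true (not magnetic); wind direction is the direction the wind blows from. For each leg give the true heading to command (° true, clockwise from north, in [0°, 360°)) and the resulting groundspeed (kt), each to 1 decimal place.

Leg 1: desired track 0.3°; wind correction +0.0° → command heading 0.3°, groundspeed 204.6 kt
Leg 2: desired track 229.2°; wind correction -3.9° → command heading 225.3°, groundspeed 176.6 kt
Leg 3: desired track 8.2°; wind correction +0.7° → command heading 8.9°, groundspeed 204.4 kt
Leg 4: desired track 242.1°; wind correction -4.5° → command heading 237.6°, groundspeed 179.6 kt
Leg 5: desired track 164.4°; wind correction +1.4° → command heading 165.8°, groundspeed 171.7 kt
Leg 6: desired track 284.6°; wind correction -4.9° → command heading 279.7°, groundspeed 191.5 kt

Leg 1: heading=0.3°, groundspeed=204.6 kt
Leg 2: heading=225.3°, groundspeed=176.6 kt
Leg 3: heading=8.9°, groundspeed=204.4 kt
Leg 4: heading=237.6°, groundspeed=179.6 kt
Leg 5: heading=165.8°, groundspeed=171.7 kt
Leg 6: heading=279.7°, groundspeed=191.5 kt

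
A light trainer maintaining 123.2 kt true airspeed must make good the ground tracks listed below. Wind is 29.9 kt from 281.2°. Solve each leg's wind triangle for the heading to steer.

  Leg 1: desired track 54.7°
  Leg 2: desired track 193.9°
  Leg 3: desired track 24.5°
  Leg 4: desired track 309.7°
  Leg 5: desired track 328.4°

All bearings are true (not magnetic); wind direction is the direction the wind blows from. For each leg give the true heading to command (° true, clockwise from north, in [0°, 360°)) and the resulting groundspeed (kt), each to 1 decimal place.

Leg 1: desired track 54.7°; wind correction -10.1° → command heading 44.6°, groundspeed 141.9 kt
Leg 2: desired track 193.9°; wind correction +14.0° → command heading 207.9°, groundspeed 118.1 kt
Leg 3: desired track 24.5°; wind correction -13.7° → command heading 10.8°, groundspeed 126.6 kt
Leg 4: desired track 309.7°; wind correction -6.6° → command heading 303.1°, groundspeed 96.1 kt
Leg 5: desired track 328.4°; wind correction -10.3° → command heading 318.1°, groundspeed 100.9 kt

Leg 1: heading=44.6°, groundspeed=141.9 kt
Leg 2: heading=207.9°, groundspeed=118.1 kt
Leg 3: heading=10.8°, groundspeed=126.6 kt
Leg 4: heading=303.1°, groundspeed=96.1 kt
Leg 5: heading=318.1°, groundspeed=100.9 kt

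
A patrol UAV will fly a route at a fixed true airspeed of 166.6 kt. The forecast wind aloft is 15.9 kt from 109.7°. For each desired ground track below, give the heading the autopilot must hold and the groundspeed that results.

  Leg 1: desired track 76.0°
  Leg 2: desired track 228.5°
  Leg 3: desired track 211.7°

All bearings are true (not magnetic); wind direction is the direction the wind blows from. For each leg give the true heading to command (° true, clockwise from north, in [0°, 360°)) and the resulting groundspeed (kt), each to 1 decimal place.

Leg 1: desired track 76.0°; wind correction +3.0° → command heading 79.0°, groundspeed 153.1 kt
Leg 2: desired track 228.5°; wind correction -4.8° → command heading 223.7°, groundspeed 173.7 kt
Leg 3: desired track 211.7°; wind correction -5.4° → command heading 206.3°, groundspeed 169.2 kt

Leg 1: heading=79.0°, groundspeed=153.1 kt
Leg 2: heading=223.7°, groundspeed=173.7 kt
Leg 3: heading=206.3°, groundspeed=169.2 kt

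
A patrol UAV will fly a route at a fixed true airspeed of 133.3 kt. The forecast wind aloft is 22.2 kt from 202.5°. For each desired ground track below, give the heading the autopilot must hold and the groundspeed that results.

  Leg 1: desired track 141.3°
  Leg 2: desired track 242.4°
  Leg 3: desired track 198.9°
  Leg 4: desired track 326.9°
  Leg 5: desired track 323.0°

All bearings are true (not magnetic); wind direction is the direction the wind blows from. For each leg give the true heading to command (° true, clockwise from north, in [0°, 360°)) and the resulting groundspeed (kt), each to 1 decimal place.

Leg 1: heading=149.7°, groundspeed=121.2 kt
Leg 2: heading=236.3°, groundspeed=115.5 kt
Leg 3: heading=199.5°, groundspeed=111.1 kt
Leg 4: heading=319.0°, groundspeed=144.6 kt
Leg 5: heading=314.7°, groundspeed=143.2 kt

Leg 1: desired track 141.3°; wind correction +8.4° → command heading 149.7°, groundspeed 121.2 kt
Leg 2: desired track 242.4°; wind correction -6.1° → command heading 236.3°, groundspeed 115.5 kt
Leg 3: desired track 198.9°; wind correction +0.6° → command heading 199.5°, groundspeed 111.1 kt
Leg 4: desired track 326.9°; wind correction -7.9° → command heading 319.0°, groundspeed 144.6 kt
Leg 5: desired track 323.0°; wind correction -8.3° → command heading 314.7°, groundspeed 143.2 kt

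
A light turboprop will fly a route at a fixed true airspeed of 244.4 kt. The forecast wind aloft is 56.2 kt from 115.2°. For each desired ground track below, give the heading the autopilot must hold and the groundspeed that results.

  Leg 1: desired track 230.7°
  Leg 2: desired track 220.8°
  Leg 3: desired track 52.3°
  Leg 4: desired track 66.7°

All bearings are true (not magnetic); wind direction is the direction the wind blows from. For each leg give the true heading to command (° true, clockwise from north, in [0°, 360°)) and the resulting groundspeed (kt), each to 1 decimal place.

Leg 1: heading=218.7°, groundspeed=263.3 kt
Leg 2: heading=208.0°, groundspeed=253.4 kt
Leg 3: heading=64.1°, groundspeed=213.6 kt
Leg 4: heading=76.6°, groundspeed=203.5 kt

Leg 1: desired track 230.7°; wind correction -12.0° → command heading 218.7°, groundspeed 263.3 kt
Leg 2: desired track 220.8°; wind correction -12.8° → command heading 208.0°, groundspeed 253.4 kt
Leg 3: desired track 52.3°; wind correction +11.8° → command heading 64.1°, groundspeed 213.6 kt
Leg 4: desired track 66.7°; wind correction +9.9° → command heading 76.6°, groundspeed 203.5 kt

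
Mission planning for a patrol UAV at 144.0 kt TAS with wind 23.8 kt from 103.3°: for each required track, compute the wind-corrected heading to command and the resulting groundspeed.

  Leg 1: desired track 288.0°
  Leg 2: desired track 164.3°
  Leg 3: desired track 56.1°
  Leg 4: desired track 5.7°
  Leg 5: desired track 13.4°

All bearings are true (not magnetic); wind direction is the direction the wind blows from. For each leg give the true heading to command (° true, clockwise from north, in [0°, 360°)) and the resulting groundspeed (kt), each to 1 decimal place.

Leg 1: heading=288.8°, groundspeed=167.7 kt
Leg 2: heading=156.0°, groundspeed=130.9 kt
Leg 3: heading=63.1°, groundspeed=126.8 kt
Leg 4: heading=15.1°, groundspeed=145.2 kt
Leg 5: heading=22.9°, groundspeed=142.0 kt

Leg 1: desired track 288.0°; wind correction +0.8° → command heading 288.8°, groundspeed 167.7 kt
Leg 2: desired track 164.3°; wind correction -8.3° → command heading 156.0°, groundspeed 130.9 kt
Leg 3: desired track 56.1°; wind correction +7.0° → command heading 63.1°, groundspeed 126.8 kt
Leg 4: desired track 5.7°; wind correction +9.4° → command heading 15.1°, groundspeed 145.2 kt
Leg 5: desired track 13.4°; wind correction +9.5° → command heading 22.9°, groundspeed 142.0 kt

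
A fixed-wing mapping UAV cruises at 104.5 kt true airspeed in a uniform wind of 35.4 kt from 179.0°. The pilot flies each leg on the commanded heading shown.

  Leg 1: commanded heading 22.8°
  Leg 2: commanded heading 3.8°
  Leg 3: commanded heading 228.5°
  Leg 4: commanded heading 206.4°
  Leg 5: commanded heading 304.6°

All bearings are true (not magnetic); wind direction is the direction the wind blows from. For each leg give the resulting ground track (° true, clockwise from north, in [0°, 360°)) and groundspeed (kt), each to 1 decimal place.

Leg 1: heading 22.8°; drift -6.0° → track 16.8°, groundspeed 137.6 kt
Leg 2: heading 3.8°; drift -1.2° → track 2.6°, groundspeed 139.8 kt
Leg 3: heading 228.5°; drift +18.3° → track 246.8°, groundspeed 85.8 kt
Leg 4: heading 206.4°; drift +12.6° → track 219.0°, groundspeed 74.9 kt
Leg 5: heading 304.6°; drift +13.0° → track 317.6°, groundspeed 128.4 kt

Leg 1: track=16.8°, groundspeed=137.6 kt
Leg 2: track=2.6°, groundspeed=139.8 kt
Leg 3: track=246.8°, groundspeed=85.8 kt
Leg 4: track=219.0°, groundspeed=74.9 kt
Leg 5: track=317.6°, groundspeed=128.4 kt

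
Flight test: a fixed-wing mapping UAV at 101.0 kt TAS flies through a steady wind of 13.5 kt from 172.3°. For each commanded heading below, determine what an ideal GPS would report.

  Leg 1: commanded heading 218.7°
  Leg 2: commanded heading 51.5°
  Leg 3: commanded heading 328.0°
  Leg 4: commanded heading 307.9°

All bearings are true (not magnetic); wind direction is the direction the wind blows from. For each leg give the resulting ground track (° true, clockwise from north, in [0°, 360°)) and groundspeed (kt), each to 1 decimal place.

Leg 1: track=224.8°, groundspeed=92.2 kt
Leg 2: track=45.4°, groundspeed=108.5 kt
Leg 3: track=330.8°, groundspeed=113.4 kt
Leg 4: track=312.8°, groundspeed=111.0 kt

Leg 1: heading 218.7°; drift +6.1° → track 224.8°, groundspeed 92.2 kt
Leg 2: heading 51.5°; drift -6.1° → track 45.4°, groundspeed 108.5 kt
Leg 3: heading 328.0°; drift +2.8° → track 330.8°, groundspeed 113.4 kt
Leg 4: heading 307.9°; drift +4.9° → track 312.8°, groundspeed 111.0 kt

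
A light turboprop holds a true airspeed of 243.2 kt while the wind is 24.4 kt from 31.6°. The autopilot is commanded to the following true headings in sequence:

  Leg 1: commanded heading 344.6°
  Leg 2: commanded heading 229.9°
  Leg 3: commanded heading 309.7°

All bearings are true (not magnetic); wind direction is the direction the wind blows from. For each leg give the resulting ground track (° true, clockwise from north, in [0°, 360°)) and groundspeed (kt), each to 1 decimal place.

Leg 1: heading 344.6°; drift -4.5° → track 340.1°, groundspeed 227.3 kt
Leg 2: heading 229.9°; drift -1.6° → track 228.3°, groundspeed 266.5 kt
Leg 3: heading 309.7°; drift -5.8° → track 303.9°, groundspeed 241.0 kt

Leg 1: track=340.1°, groundspeed=227.3 kt
Leg 2: track=228.3°, groundspeed=266.5 kt
Leg 3: track=303.9°, groundspeed=241.0 kt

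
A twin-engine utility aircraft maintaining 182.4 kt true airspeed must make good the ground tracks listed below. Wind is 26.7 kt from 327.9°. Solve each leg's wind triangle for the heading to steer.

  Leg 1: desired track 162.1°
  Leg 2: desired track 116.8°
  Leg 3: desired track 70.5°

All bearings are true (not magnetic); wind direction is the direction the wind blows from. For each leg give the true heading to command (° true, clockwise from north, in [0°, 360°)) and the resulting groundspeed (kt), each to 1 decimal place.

Leg 1: desired track 162.1°; wind correction +2.1° → command heading 164.2°, groundspeed 208.2 kt
Leg 2: desired track 116.8°; wind correction -4.3° → command heading 112.5°, groundspeed 204.7 kt
Leg 3: desired track 70.5°; wind correction -8.2° → command heading 62.3°, groundspeed 186.4 kt

Leg 1: heading=164.2°, groundspeed=208.2 kt
Leg 2: heading=112.5°, groundspeed=204.7 kt
Leg 3: heading=62.3°, groundspeed=186.4 kt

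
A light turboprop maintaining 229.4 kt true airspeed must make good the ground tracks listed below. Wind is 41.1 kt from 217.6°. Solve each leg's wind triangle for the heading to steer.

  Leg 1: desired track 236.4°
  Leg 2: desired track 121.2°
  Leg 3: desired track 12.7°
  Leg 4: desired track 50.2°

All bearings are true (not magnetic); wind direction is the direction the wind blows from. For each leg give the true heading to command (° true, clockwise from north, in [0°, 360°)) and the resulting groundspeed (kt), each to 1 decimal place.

Leg 1: heading=233.1°, groundspeed=190.1 kt
Leg 2: heading=131.5°, groundspeed=230.3 kt
Leg 3: heading=8.4°, groundspeed=266.0 kt
Leg 4: heading=52.4°, groundspeed=269.3 kt

Leg 1: desired track 236.4°; wind correction -3.3° → command heading 233.1°, groundspeed 190.1 kt
Leg 2: desired track 121.2°; wind correction +10.3° → command heading 131.5°, groundspeed 230.3 kt
Leg 3: desired track 12.7°; wind correction -4.3° → command heading 8.4°, groundspeed 266.0 kt
Leg 4: desired track 50.2°; wind correction +2.2° → command heading 52.4°, groundspeed 269.3 kt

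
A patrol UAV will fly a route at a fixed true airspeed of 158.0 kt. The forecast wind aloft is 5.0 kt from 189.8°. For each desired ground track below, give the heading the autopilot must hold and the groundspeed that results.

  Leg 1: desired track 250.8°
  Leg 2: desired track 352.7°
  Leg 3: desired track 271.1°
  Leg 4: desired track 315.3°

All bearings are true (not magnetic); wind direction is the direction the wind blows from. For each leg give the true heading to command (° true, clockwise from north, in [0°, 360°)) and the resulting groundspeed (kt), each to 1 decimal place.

Leg 1: heading=249.2°, groundspeed=155.5 kt
Leg 2: heading=352.2°, groundspeed=162.8 kt
Leg 3: heading=269.3°, groundspeed=157.2 kt
Leg 4: heading=313.8°, groundspeed=160.9 kt

Leg 1: desired track 250.8°; wind correction -1.6° → command heading 249.2°, groundspeed 155.5 kt
Leg 2: desired track 352.7°; wind correction -0.5° → command heading 352.2°, groundspeed 162.8 kt
Leg 3: desired track 271.1°; wind correction -1.8° → command heading 269.3°, groundspeed 157.2 kt
Leg 4: desired track 315.3°; wind correction -1.5° → command heading 313.8°, groundspeed 160.9 kt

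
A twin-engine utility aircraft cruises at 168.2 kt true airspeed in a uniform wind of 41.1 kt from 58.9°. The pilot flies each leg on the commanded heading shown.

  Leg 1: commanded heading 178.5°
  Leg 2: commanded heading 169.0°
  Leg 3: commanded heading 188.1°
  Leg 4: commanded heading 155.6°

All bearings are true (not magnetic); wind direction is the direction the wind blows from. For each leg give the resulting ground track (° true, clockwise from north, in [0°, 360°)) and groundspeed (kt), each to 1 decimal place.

Leg 1: heading 178.5°; drift +10.7° → track 189.2°, groundspeed 191.9 kt
Leg 2: heading 169.0°; drift +12.0° → track 181.0°, groundspeed 186.4 kt
Leg 3: heading 188.1°; drift +9.3° → track 197.4°, groundspeed 196.8 kt
Leg 4: heading 155.6°; drift +13.3° → track 168.9°, groundspeed 177.7 kt

Leg 1: track=189.2°, groundspeed=191.9 kt
Leg 2: track=181.0°, groundspeed=186.4 kt
Leg 3: track=197.4°, groundspeed=196.8 kt
Leg 4: track=168.9°, groundspeed=177.7 kt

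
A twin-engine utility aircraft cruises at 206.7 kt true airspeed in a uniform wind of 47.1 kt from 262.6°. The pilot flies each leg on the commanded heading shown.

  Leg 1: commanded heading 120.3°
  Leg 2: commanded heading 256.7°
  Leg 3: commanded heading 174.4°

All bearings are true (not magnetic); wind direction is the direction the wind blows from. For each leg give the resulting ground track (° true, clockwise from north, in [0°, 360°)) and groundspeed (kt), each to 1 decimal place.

Leg 1: heading 120.3°; drift -6.7° → track 113.6°, groundspeed 245.7 kt
Leg 2: heading 256.7°; drift -1.7° → track 255.0°, groundspeed 159.9 kt
Leg 3: heading 174.4°; drift -12.9° → track 161.5°, groundspeed 210.6 kt

Leg 1: track=113.6°, groundspeed=245.7 kt
Leg 2: track=255.0°, groundspeed=159.9 kt
Leg 3: track=161.5°, groundspeed=210.6 kt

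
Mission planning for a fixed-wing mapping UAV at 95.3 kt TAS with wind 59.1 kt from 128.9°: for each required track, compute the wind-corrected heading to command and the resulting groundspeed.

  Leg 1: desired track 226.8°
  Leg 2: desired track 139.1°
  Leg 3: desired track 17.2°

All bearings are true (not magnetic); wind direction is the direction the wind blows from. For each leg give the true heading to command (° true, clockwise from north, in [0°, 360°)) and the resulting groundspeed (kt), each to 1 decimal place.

Leg 1: heading=188.9°, groundspeed=83.3 kt
Leg 2: heading=132.8°, groundspeed=36.6 kt
Leg 3: heading=52.4°, groundspeed=99.7 kt

Leg 1: desired track 226.8°; wind correction -37.9° → command heading 188.9°, groundspeed 83.3 kt
Leg 2: desired track 139.1°; wind correction -6.3° → command heading 132.8°, groundspeed 36.6 kt
Leg 3: desired track 17.2°; wind correction +35.2° → command heading 52.4°, groundspeed 99.7 kt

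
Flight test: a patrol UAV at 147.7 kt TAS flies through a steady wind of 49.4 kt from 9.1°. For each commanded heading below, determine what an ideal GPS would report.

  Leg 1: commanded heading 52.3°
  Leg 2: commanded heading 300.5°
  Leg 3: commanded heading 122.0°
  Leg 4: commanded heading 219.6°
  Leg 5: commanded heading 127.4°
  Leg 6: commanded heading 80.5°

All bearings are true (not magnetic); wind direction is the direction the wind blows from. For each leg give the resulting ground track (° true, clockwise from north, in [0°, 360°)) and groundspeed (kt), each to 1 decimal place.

Leg 1: heading 52.3°; drift +16.8° → track 69.1°, groundspeed 116.7 kt
Leg 2: heading 300.5°; drift -19.5° → track 281.0°, groundspeed 137.6 kt
Leg 3: heading 122.0°; drift +15.2° → track 137.2°, groundspeed 173.0 kt
Leg 4: heading 219.6°; drift -7.5° → track 212.1°, groundspeed 191.9 kt
Leg 5: heading 127.4°; drift +14.3° → track 141.7°, groundspeed 176.6 kt
Leg 6: heading 80.5°; drift +19.5° → track 100.0°, groundspeed 140.0 kt

Leg 1: track=69.1°, groundspeed=116.7 kt
Leg 2: track=281.0°, groundspeed=137.6 kt
Leg 3: track=137.2°, groundspeed=173.0 kt
Leg 4: track=212.1°, groundspeed=191.9 kt
Leg 5: track=141.7°, groundspeed=176.6 kt
Leg 6: track=100.0°, groundspeed=140.0 kt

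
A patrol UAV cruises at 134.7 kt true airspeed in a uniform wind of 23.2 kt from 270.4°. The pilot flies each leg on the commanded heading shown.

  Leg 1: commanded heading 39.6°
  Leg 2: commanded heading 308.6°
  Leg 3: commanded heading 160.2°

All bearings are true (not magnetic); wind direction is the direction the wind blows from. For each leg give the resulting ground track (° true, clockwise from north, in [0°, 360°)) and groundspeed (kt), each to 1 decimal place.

Leg 1: heading 39.6°; drift +6.9° → track 46.5°, groundspeed 150.4 kt
Leg 2: heading 308.6°; drift +7.0° → track 315.6°, groundspeed 117.3 kt
Leg 3: heading 160.2°; drift -8.7° → track 151.5°, groundspeed 144.4 kt

Leg 1: track=46.5°, groundspeed=150.4 kt
Leg 2: track=315.6°, groundspeed=117.3 kt
Leg 3: track=151.5°, groundspeed=144.4 kt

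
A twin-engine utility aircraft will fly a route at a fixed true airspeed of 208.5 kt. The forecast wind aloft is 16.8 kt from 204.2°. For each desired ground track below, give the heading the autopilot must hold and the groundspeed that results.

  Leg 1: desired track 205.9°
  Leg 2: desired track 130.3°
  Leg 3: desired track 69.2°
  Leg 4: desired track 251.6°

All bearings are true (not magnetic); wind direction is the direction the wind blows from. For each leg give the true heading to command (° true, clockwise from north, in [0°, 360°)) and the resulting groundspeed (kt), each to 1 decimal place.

Leg 1: desired track 205.9°; wind correction -0.1° → command heading 205.8°, groundspeed 191.7 kt
Leg 2: desired track 130.3°; wind correction +4.4° → command heading 134.7°, groundspeed 203.2 kt
Leg 3: desired track 69.2°; wind correction +3.3° → command heading 72.5°, groundspeed 220.0 kt
Leg 4: desired track 251.6°; wind correction -3.4° → command heading 248.2°, groundspeed 196.8 kt

Leg 1: heading=205.8°, groundspeed=191.7 kt
Leg 2: heading=134.7°, groundspeed=203.2 kt
Leg 3: heading=72.5°, groundspeed=220.0 kt
Leg 4: heading=248.2°, groundspeed=196.8 kt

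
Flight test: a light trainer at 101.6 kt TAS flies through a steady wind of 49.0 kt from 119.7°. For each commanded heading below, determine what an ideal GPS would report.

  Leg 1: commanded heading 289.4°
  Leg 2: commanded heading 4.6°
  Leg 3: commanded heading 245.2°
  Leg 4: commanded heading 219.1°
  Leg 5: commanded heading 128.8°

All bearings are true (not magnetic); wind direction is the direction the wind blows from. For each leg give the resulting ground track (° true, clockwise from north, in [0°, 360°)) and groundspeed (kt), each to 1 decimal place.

Leg 1: heading 289.4°; drift +3.3° → track 292.7°, groundspeed 150.1 kt
Leg 2: heading 4.6°; drift -19.9° → track 344.7°, groundspeed 130.2 kt
Leg 3: heading 245.2°; drift +17.1° → track 262.3°, groundspeed 136.0 kt
Leg 4: heading 219.1°; drift +23.8° → track 242.9°, groundspeed 119.8 kt
Leg 5: heading 128.8°; drift +8.3° → track 137.1°, groundspeed 53.8 kt

Leg 1: track=292.7°, groundspeed=150.1 kt
Leg 2: track=344.7°, groundspeed=130.2 kt
Leg 3: track=262.3°, groundspeed=136.0 kt
Leg 4: track=242.9°, groundspeed=119.8 kt
Leg 5: track=137.1°, groundspeed=53.8 kt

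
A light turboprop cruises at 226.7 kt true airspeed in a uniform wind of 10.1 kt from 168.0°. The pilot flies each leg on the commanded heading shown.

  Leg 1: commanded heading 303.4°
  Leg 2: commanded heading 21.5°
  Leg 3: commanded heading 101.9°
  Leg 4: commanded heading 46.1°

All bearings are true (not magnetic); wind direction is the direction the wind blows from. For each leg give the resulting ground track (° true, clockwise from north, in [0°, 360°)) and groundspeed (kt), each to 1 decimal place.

Leg 1: heading 303.4°; drift +1.7° → track 305.1°, groundspeed 234.0 kt
Leg 2: heading 21.5°; drift -1.4° → track 20.1°, groundspeed 235.2 kt
Leg 3: heading 101.9°; drift -2.4° → track 99.5°, groundspeed 222.8 kt
Leg 4: heading 46.1°; drift -2.1° → track 44.0°, groundspeed 232.2 kt

Leg 1: track=305.1°, groundspeed=234.0 kt
Leg 2: track=20.1°, groundspeed=235.2 kt
Leg 3: track=99.5°, groundspeed=222.8 kt
Leg 4: track=44.0°, groundspeed=232.2 kt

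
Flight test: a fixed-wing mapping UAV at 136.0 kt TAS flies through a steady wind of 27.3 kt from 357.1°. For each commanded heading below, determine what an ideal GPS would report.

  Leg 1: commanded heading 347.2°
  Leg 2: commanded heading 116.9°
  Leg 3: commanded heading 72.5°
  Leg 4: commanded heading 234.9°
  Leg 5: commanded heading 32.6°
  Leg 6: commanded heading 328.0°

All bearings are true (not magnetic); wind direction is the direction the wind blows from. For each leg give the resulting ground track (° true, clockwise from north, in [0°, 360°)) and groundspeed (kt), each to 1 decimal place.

Leg 1: track=344.7°, groundspeed=109.2 kt
Leg 2: track=125.9°, groundspeed=151.4 kt
Leg 3: track=84.1°, groundspeed=131.8 kt
Leg 4: track=226.2°, groundspeed=152.3 kt
Leg 5: track=40.5°, groundspeed=114.9 kt
Leg 6: track=321.2°, groundspeed=112.9 kt

Leg 1: heading 347.2°; drift -2.5° → track 344.7°, groundspeed 109.2 kt
Leg 2: heading 116.9°; drift +9.0° → track 125.9°, groundspeed 151.4 kt
Leg 3: heading 72.5°; drift +11.6° → track 84.1°, groundspeed 131.8 kt
Leg 4: heading 234.9°; drift -8.7° → track 226.2°, groundspeed 152.3 kt
Leg 5: heading 32.6°; drift +7.9° → track 40.5°, groundspeed 114.9 kt
Leg 6: heading 328.0°; drift -6.8° → track 321.2°, groundspeed 112.9 kt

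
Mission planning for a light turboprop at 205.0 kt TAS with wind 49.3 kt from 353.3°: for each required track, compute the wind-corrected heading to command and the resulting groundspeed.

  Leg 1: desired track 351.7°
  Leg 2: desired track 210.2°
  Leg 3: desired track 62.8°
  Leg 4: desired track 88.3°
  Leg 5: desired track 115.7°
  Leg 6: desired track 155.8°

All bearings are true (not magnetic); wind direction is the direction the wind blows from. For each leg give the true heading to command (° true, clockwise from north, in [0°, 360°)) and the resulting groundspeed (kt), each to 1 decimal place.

Leg 1: desired track 351.7°; wind correction +0.4° → command heading 352.1°, groundspeed 155.7 kt
Leg 2: desired track 210.2°; wind correction +8.3° → command heading 218.5°, groundspeed 242.3 kt
Leg 3: desired track 62.8°; wind correction -13.0° → command heading 49.8°, groundspeed 182.5 kt
Leg 4: desired track 88.3°; wind correction -13.9° → command heading 74.4°, groundspeed 203.3 kt
Leg 5: desired track 115.7°; wind correction -11.7° → command heading 104.0°, groundspeed 227.1 kt
Leg 6: desired track 155.8°; wind correction -4.1° → command heading 151.7°, groundspeed 251.5 kt

Leg 1: heading=352.1°, groundspeed=155.7 kt
Leg 2: heading=218.5°, groundspeed=242.3 kt
Leg 3: heading=49.8°, groundspeed=182.5 kt
Leg 4: heading=74.4°, groundspeed=203.3 kt
Leg 5: heading=104.0°, groundspeed=227.1 kt
Leg 6: heading=151.7°, groundspeed=251.5 kt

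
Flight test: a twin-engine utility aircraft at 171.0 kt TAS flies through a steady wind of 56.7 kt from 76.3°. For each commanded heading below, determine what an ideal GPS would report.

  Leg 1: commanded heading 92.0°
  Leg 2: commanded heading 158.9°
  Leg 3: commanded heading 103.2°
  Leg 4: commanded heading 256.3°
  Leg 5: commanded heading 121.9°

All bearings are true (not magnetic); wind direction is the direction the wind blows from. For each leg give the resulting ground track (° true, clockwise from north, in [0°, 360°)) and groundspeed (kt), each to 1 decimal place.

Leg 1: track=99.5°, groundspeed=117.4 kt
Leg 2: track=177.9°, groundspeed=173.1 kt
Leg 3: track=115.2°, groundspeed=123.1 kt
Leg 4: track=256.3°, groundspeed=227.7 kt
Leg 5: track=139.0°, groundspeed=137.4 kt

Leg 1: heading 92.0°; drift +7.5° → track 99.5°, groundspeed 117.4 kt
Leg 2: heading 158.9°; drift +19.0° → track 177.9°, groundspeed 173.1 kt
Leg 3: heading 103.2°; drift +12.0° → track 115.2°, groundspeed 123.1 kt
Leg 4: heading 256.3°; drift +0.0° → track 256.3°, groundspeed 227.7 kt
Leg 5: heading 121.9°; drift +17.1° → track 139.0°, groundspeed 137.4 kt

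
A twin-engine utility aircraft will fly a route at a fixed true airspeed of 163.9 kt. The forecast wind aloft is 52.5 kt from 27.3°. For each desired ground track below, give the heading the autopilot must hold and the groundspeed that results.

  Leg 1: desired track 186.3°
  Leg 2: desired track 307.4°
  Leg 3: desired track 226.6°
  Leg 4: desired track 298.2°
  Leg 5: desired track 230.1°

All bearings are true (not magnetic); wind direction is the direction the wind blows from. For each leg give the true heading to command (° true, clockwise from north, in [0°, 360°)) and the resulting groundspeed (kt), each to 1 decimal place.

Leg 1: heading=179.7°, groundspeed=211.8 kt
Leg 2: heading=325.8°, groundspeed=146.3 kt
Leg 3: heading=232.7°, groundspeed=212.5 kt
Leg 4: heading=316.9°, groundspeed=154.4 kt
Leg 5: heading=237.2°, groundspeed=211.0 kt

Leg 1: desired track 186.3°; wind correction -6.6° → command heading 179.7°, groundspeed 211.8 kt
Leg 2: desired track 307.4°; wind correction +18.4° → command heading 325.8°, groundspeed 146.3 kt
Leg 3: desired track 226.6°; wind correction +6.1° → command heading 232.7°, groundspeed 212.5 kt
Leg 4: desired track 298.2°; wind correction +18.7° → command heading 316.9°, groundspeed 154.4 kt
Leg 5: desired track 230.1°; wind correction +7.1° → command heading 237.2°, groundspeed 211.0 kt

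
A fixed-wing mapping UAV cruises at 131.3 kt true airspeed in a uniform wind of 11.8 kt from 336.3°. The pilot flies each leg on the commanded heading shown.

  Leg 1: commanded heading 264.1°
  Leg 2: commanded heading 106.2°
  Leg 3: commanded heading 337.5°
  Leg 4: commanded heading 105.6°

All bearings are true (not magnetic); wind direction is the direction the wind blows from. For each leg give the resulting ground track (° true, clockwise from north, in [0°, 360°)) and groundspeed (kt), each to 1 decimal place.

Leg 1: heading 264.1°; drift -5.0° → track 259.1°, groundspeed 128.2 kt
Leg 2: heading 106.2°; drift +3.7° → track 109.9°, groundspeed 139.2 kt
Leg 3: heading 337.5°; drift +0.1° → track 337.6°, groundspeed 119.5 kt
Leg 4: heading 105.6°; drift +3.8° → track 109.4°, groundspeed 139.1 kt

Leg 1: track=259.1°, groundspeed=128.2 kt
Leg 2: track=109.9°, groundspeed=139.2 kt
Leg 3: track=337.6°, groundspeed=119.5 kt
Leg 4: track=109.4°, groundspeed=139.1 kt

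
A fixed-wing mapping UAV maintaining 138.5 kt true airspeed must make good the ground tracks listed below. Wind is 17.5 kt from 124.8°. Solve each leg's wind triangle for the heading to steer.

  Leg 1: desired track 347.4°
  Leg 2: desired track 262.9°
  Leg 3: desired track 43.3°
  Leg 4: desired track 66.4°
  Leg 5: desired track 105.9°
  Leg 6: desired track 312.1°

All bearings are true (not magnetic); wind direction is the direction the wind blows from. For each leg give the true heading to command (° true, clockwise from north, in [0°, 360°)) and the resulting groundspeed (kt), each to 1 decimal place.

Leg 1: desired track 347.4°; wind correction +4.9° → command heading 352.3°, groundspeed 150.9 kt
Leg 2: desired track 262.9°; wind correction -4.8° → command heading 258.1°, groundspeed 151.0 kt
Leg 3: desired track 43.3°; wind correction +7.2° → command heading 50.5°, groundspeed 134.8 kt
Leg 4: desired track 66.4°; wind correction +6.2° → command heading 72.6°, groundspeed 128.5 kt
Leg 5: desired track 105.9°; wind correction +2.3° → command heading 108.2°, groundspeed 121.8 kt
Leg 6: desired track 312.1°; wind correction +0.9° → command heading 313.0°, groundspeed 155.8 kt

Leg 1: heading=352.3°, groundspeed=150.9 kt
Leg 2: heading=258.1°, groundspeed=151.0 kt
Leg 3: heading=50.5°, groundspeed=134.8 kt
Leg 4: heading=72.6°, groundspeed=128.5 kt
Leg 5: heading=108.2°, groundspeed=121.8 kt
Leg 6: heading=313.0°, groundspeed=155.8 kt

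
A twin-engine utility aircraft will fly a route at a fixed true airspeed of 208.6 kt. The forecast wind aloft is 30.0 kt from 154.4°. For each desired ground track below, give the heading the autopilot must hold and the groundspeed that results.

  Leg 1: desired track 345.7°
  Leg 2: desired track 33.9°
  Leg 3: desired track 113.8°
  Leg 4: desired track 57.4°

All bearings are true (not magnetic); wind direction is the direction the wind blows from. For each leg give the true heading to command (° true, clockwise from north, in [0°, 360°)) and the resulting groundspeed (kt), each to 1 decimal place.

Leg 1: desired track 345.7°; wind correction +1.6° → command heading 347.3°, groundspeed 237.9 kt
Leg 2: desired track 33.9°; wind correction +7.1° → command heading 41.0°, groundspeed 222.2 kt
Leg 3: desired track 113.8°; wind correction +5.4° → command heading 119.2°, groundspeed 184.9 kt
Leg 4: desired track 57.4°; wind correction +8.2° → command heading 65.6°, groundspeed 210.1 kt

Leg 1: heading=347.3°, groundspeed=237.9 kt
Leg 2: heading=41.0°, groundspeed=222.2 kt
Leg 3: heading=119.2°, groundspeed=184.9 kt
Leg 4: heading=65.6°, groundspeed=210.1 kt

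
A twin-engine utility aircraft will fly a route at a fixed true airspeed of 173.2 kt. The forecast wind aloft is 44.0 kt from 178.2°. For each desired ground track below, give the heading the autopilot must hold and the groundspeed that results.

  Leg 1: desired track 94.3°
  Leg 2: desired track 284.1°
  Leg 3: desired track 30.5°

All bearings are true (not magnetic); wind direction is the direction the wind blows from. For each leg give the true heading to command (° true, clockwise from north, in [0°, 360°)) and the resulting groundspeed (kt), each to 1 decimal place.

Leg 1: desired track 94.3°; wind correction +14.6° → command heading 108.9°, groundspeed 162.9 kt
Leg 2: desired track 284.1°; wind correction -14.1° → command heading 270.0°, groundspeed 180.0 kt
Leg 3: desired track 30.5°; wind correction +7.8° → command heading 38.3°, groundspeed 208.8 kt

Leg 1: heading=108.9°, groundspeed=162.9 kt
Leg 2: heading=270.0°, groundspeed=180.0 kt
Leg 3: heading=38.3°, groundspeed=208.8 kt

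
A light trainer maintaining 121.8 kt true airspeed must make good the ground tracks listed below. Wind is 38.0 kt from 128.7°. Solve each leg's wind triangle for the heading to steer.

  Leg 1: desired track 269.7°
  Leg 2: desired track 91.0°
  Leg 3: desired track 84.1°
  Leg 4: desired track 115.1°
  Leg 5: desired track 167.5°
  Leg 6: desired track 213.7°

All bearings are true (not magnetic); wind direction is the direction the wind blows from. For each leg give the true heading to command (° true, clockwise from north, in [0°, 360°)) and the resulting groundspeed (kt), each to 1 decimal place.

Leg 1: heading=258.4°, groundspeed=149.0 kt
Leg 2: heading=102.0°, groundspeed=89.5 kt
Leg 3: heading=96.8°, groundspeed=91.8 kt
Leg 4: heading=119.3°, groundspeed=84.5 kt
Leg 5: heading=156.2°, groundspeed=89.8 kt
Leg 6: heading=195.6°, groundspeed=112.5 kt

Leg 1: desired track 269.7°; wind correction -11.3° → command heading 258.4°, groundspeed 149.0 kt
Leg 2: desired track 91.0°; wind correction +11.0° → command heading 102.0°, groundspeed 89.5 kt
Leg 3: desired track 84.1°; wind correction +12.7° → command heading 96.8°, groundspeed 91.8 kt
Leg 4: desired track 115.1°; wind correction +4.2° → command heading 119.3°, groundspeed 84.5 kt
Leg 5: desired track 167.5°; wind correction -11.3° → command heading 156.2°, groundspeed 89.8 kt
Leg 6: desired track 213.7°; wind correction -18.1° → command heading 195.6°, groundspeed 112.5 kt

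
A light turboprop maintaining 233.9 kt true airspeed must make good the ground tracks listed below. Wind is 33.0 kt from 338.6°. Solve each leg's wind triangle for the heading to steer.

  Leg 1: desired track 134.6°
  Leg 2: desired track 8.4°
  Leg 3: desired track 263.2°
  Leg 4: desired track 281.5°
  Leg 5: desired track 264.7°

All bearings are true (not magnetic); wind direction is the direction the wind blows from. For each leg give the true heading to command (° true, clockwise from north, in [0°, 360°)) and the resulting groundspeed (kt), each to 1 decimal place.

Leg 1: desired track 134.6°; wind correction -3.3° → command heading 131.3°, groundspeed 263.7 kt
Leg 2: desired track 8.4°; wind correction -4.0° → command heading 4.4°, groundspeed 204.7 kt
Leg 3: desired track 263.2°; wind correction +7.8° → command heading 271.0°, groundspeed 223.4 kt
Leg 4: desired track 281.5°; wind correction +6.8° → command heading 288.3°, groundspeed 214.3 kt
Leg 5: desired track 264.7°; wind correction +7.8° → command heading 272.5°, groundspeed 222.6 kt

Leg 1: heading=131.3°, groundspeed=263.7 kt
Leg 2: heading=4.4°, groundspeed=204.7 kt
Leg 3: heading=271.0°, groundspeed=223.4 kt
Leg 4: heading=288.3°, groundspeed=214.3 kt
Leg 5: heading=272.5°, groundspeed=222.6 kt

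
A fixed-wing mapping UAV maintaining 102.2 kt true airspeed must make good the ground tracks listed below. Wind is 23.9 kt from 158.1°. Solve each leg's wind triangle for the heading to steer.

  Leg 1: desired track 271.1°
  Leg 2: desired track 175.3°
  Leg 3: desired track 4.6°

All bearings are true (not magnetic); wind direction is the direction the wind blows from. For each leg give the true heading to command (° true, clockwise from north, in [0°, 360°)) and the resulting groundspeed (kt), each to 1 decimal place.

Leg 1: heading=258.7°, groundspeed=109.1 kt
Leg 2: heading=171.3°, groundspeed=79.1 kt
Leg 3: heading=10.6°, groundspeed=123.0 kt

Leg 1: desired track 271.1°; wind correction -12.4° → command heading 258.7°, groundspeed 109.1 kt
Leg 2: desired track 175.3°; wind correction -4.0° → command heading 171.3°, groundspeed 79.1 kt
Leg 3: desired track 4.6°; wind correction +6.0° → command heading 10.6°, groundspeed 123.0 kt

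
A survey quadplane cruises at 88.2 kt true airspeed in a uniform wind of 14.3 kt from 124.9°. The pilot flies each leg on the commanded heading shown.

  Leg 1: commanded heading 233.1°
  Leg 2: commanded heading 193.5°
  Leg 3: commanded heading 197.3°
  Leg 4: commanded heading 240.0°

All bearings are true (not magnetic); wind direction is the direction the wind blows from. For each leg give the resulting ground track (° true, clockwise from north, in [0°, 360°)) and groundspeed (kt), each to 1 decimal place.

Leg 1: track=241.4°, groundspeed=93.7 kt
Leg 2: track=202.6°, groundspeed=84.0 kt
Leg 3: track=206.5°, groundspeed=85.0 kt
Leg 4: track=247.8°, groundspeed=95.2 kt

Leg 1: heading 233.1°; drift +8.3° → track 241.4°, groundspeed 93.7 kt
Leg 2: heading 193.5°; drift +9.1° → track 202.6°, groundspeed 84.0 kt
Leg 3: heading 197.3°; drift +9.2° → track 206.5°, groundspeed 85.0 kt
Leg 4: heading 240.0°; drift +7.8° → track 247.8°, groundspeed 95.2 kt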